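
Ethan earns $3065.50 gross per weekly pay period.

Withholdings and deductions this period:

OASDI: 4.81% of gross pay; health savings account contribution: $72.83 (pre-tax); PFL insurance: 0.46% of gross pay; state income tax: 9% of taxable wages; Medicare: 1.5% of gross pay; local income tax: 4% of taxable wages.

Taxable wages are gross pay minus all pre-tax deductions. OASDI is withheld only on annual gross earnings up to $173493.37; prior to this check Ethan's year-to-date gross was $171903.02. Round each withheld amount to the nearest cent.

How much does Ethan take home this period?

Health savings account contribution: $72.83
Taxable wages = $3065.50 − $72.83 = $2992.67
State income tax: $2992.67 × 0.09 = $269.34
Local income tax: $2992.67 × 0.04 = $119.71
PFL insurance: $3065.50 × 0.0046 = $14.10
Medicare: $3065.50 × 0.015 = $45.98
OASDI: only $173493.37 − $171903.02 = $1590.35 of this check is subject → $1590.35 × 0.0481 = $76.50
Total deductions = $72.83 + $269.34 + $119.71 + $14.10 + $45.98 + $76.50 = $598.46
Net pay = $3065.50 − $598.46 = $2467.04

$2467.04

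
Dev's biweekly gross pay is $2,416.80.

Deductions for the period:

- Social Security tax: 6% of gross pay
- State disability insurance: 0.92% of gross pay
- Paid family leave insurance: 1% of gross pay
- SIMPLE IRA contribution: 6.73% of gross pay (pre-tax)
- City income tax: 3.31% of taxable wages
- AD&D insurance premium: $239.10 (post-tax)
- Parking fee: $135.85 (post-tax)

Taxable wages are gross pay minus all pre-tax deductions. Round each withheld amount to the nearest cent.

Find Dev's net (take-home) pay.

SIMPLE IRA contribution: $2,416.80 × 0.0673 = $162.65
Taxable wages = $2,416.80 − $162.65 = $2,254.15
City income tax: $2,254.15 × 0.0331 = $74.61
Social Security tax: $2,416.80 × 0.06 = $145.01
Paid family leave insurance: $2,416.80 × 0.01 = $24.17
State disability insurance: $2,416.80 × 0.0092 = $22.23
Parking fee: $135.85
AD&D insurance premium: $239.10
Total deductions = $162.65 + $74.61 + $145.01 + $24.17 + $22.23 + $135.85 + $239.10 = $803.62
Net pay = $2,416.80 − $803.62 = $1,613.18

$1,613.18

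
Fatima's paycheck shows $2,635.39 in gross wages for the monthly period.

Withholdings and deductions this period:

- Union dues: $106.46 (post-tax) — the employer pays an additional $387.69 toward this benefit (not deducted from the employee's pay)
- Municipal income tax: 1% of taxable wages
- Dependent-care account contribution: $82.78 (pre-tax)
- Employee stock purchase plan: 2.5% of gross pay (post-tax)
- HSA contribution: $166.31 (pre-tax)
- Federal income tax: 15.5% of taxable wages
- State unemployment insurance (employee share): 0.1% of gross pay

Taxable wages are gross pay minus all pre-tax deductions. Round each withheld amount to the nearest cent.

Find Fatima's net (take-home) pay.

HSA contribution: $166.31
Dependent-care account contribution: $82.78
Pre-tax total = $166.31 + $82.78 = $249.09
Taxable wages = $2,635.39 − $249.09 = $2,386.30
Municipal income tax: $2,386.30 × 0.01 = $23.86
Federal income tax: $2,386.30 × 0.155 = $369.88
State unemployment insurance (employee share): $2,635.39 × 0.001 = $2.64
Union dues: $106.46
Employee stock purchase plan: $2,635.39 × 0.025 = $65.88
(Employer's $387.69 toward union dues is not withheld from the employee.)
Total deductions = $166.31 + $82.78 + $23.86 + $369.88 + $2.64 + $106.46 + $65.88 = $817.81
Net pay = $2,635.39 − $817.81 = $1,817.58

$1,817.58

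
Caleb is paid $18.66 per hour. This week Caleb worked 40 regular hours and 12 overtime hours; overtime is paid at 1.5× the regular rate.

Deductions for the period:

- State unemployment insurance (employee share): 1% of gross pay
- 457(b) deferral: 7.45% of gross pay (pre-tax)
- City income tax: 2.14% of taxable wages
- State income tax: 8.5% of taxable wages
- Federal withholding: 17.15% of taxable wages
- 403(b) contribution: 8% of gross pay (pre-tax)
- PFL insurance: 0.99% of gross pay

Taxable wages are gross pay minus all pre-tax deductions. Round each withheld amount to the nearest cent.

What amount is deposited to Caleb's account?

$639.25

Regular pay: 40 × $18.66 = $746.40
Overtime pay: 12 × $18.66 × 1.5 = $335.88
Gross pay = $746.40 + $335.88 = $1,082.28
457(b) deferral: $1,082.28 × 0.0745 = $80.63
403(b) contribution: $1,082.28 × 0.08 = $86.58
Pre-tax total = $80.63 + $86.58 = $167.21
Taxable wages = $1,082.28 − $167.21 = $915.07
Federal withholding: $915.07 × 0.1715 = $156.93
City income tax: $915.07 × 0.0214 = $19.58
State income tax: $915.07 × 0.085 = $77.78
PFL insurance: $1,082.28 × 0.0099 = $10.71
State unemployment insurance (employee share): $1,082.28 × 0.01 = $10.82
Total deductions = $80.63 + $86.58 + $156.93 + $19.58 + $77.78 + $10.71 + $10.82 = $443.03
Net pay = $1,082.28 − $443.03 = $639.25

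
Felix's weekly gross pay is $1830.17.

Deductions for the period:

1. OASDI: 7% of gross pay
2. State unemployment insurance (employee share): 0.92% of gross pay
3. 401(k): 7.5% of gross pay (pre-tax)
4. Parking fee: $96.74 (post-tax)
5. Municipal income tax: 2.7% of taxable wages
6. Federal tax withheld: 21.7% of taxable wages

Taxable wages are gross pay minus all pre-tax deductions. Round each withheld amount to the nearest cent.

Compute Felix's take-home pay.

$1038.15

401(k): $1830.17 × 0.075 = $137.26
Taxable wages = $1830.17 − $137.26 = $1692.91
Federal tax withheld: $1692.91 × 0.217 = $367.36
Municipal income tax: $1692.91 × 0.027 = $45.71
OASDI: $1830.17 × 0.07 = $128.11
State unemployment insurance (employee share): $1830.17 × 0.0092 = $16.84
Parking fee: $96.74
Total deductions = $137.26 + $367.36 + $45.71 + $128.11 + $16.84 + $96.74 = $792.02
Net pay = $1830.17 − $792.02 = $1038.15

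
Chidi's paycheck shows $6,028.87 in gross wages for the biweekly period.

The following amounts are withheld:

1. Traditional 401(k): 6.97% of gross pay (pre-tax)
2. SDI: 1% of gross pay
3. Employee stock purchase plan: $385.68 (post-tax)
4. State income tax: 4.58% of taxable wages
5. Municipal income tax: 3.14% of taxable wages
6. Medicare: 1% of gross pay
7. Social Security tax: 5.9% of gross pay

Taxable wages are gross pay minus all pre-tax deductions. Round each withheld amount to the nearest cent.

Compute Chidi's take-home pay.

$4,313.71

Traditional 401(k): $6,028.87 × 0.0697 = $420.21
Taxable wages = $6,028.87 − $420.21 = $5,608.66
State income tax: $5,608.66 × 0.0458 = $256.88
Municipal income tax: $5,608.66 × 0.0314 = $176.11
Medicare: $6,028.87 × 0.01 = $60.29
Social Security tax: $6,028.87 × 0.059 = $355.70
SDI: $6,028.87 × 0.01 = $60.29
Employee stock purchase plan: $385.68
Total deductions = $420.21 + $256.88 + $176.11 + $60.29 + $355.70 + $60.29 + $385.68 = $1,715.16
Net pay = $6,028.87 − $1,715.16 = $4,313.71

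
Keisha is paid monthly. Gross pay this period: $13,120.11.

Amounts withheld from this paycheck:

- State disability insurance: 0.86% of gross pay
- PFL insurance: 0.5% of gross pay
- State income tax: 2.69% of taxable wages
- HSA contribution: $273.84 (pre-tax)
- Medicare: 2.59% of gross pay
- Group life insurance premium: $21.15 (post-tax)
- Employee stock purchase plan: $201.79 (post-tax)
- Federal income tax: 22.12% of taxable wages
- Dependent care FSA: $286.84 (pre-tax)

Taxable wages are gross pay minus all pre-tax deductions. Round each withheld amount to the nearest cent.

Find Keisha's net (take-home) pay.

$8,702.25

Dependent care FSA: $286.84
HSA contribution: $273.84
Pre-tax total = $286.84 + $273.84 = $560.68
Taxable wages = $13,120.11 − $560.68 = $12,559.43
State income tax: $12,559.43 × 0.0269 = $337.85
Federal income tax: $12,559.43 × 0.2212 = $2,778.15
Medicare: $13,120.11 × 0.0259 = $339.81
PFL insurance: $13,120.11 × 0.005 = $65.60
State disability insurance: $13,120.11 × 0.0086 = $112.83
Group life insurance premium: $21.15
Employee stock purchase plan: $201.79
Total deductions = $286.84 + $273.84 + $337.85 + $2,778.15 + $339.81 + $65.60 + $112.83 + $21.15 + $201.79 = $4,417.86
Net pay = $13,120.11 − $4,417.86 = $8,702.25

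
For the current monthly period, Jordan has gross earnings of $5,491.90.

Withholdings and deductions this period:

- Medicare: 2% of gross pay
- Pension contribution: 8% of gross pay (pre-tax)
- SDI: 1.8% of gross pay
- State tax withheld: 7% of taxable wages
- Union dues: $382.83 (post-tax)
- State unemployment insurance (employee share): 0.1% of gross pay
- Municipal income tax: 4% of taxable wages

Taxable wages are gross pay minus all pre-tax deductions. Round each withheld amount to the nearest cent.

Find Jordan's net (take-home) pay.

$3,899.76

Pension contribution: $5,491.90 × 0.08 = $439.35
Taxable wages = $5,491.90 − $439.35 = $5,052.55
State tax withheld: $5,052.55 × 0.07 = $353.68
Municipal income tax: $5,052.55 × 0.04 = $202.10
State unemployment insurance (employee share): $5,491.90 × 0.001 = $5.49
Medicare: $5,491.90 × 0.02 = $109.84
SDI: $5,491.90 × 0.018 = $98.85
Union dues: $382.83
Total deductions = $439.35 + $353.68 + $202.10 + $5.49 + $109.84 + $98.85 + $382.83 = $1,592.14
Net pay = $5,491.90 − $1,592.14 = $3,899.76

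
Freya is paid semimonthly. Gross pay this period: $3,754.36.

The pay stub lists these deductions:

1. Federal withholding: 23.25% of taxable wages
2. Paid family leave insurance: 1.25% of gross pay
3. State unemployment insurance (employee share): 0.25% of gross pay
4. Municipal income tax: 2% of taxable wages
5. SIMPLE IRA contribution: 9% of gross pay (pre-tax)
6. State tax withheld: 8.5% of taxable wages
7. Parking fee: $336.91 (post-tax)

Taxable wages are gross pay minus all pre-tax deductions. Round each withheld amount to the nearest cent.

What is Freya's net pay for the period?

$1,870.18

SIMPLE IRA contribution: $3,754.36 × 0.09 = $337.89
Taxable wages = $3,754.36 − $337.89 = $3,416.47
Municipal income tax: $3,416.47 × 0.02 = $68.33
State tax withheld: $3,416.47 × 0.085 = $290.40
Federal withholding: $3,416.47 × 0.2325 = $794.33
Paid family leave insurance: $3,754.36 × 0.0125 = $46.93
State unemployment insurance (employee share): $3,754.36 × 0.0025 = $9.39
Parking fee: $336.91
Total deductions = $337.89 + $68.33 + $290.40 + $794.33 + $46.93 + $9.39 + $336.91 = $1,884.18
Net pay = $3,754.36 − $1,884.18 = $1,870.18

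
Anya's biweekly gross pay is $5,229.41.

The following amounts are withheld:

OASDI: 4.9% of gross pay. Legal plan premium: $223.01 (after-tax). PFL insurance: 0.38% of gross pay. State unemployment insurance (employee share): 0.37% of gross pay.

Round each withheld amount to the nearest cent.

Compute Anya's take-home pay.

$4,710.94

OASDI: $5,229.41 × 0.049 = $256.24
PFL insurance: $5,229.41 × 0.0038 = $19.87
State unemployment insurance (employee share): $5,229.41 × 0.0037 = $19.35
Legal plan premium: $223.01
Total deductions = $256.24 + $19.87 + $19.35 + $223.01 = $518.47
Net pay = $5,229.41 − $518.47 = $4,710.94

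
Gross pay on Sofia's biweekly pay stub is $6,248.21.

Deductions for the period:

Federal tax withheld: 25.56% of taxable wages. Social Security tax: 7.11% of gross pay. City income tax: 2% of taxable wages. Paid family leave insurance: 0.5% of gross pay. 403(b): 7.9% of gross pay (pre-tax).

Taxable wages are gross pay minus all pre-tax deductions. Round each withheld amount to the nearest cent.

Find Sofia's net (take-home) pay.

$3,693.14

403(b): $6,248.21 × 0.079 = $493.61
Taxable wages = $6,248.21 − $493.61 = $5,754.60
Federal tax withheld: $5,754.60 × 0.2556 = $1,470.88
City income tax: $5,754.60 × 0.02 = $115.09
Social Security tax: $6,248.21 × 0.0711 = $444.25
Paid family leave insurance: $6,248.21 × 0.005 = $31.24
Total deductions = $493.61 + $1,470.88 + $115.09 + $444.25 + $31.24 = $2,555.07
Net pay = $6,248.21 − $2,555.07 = $3,693.14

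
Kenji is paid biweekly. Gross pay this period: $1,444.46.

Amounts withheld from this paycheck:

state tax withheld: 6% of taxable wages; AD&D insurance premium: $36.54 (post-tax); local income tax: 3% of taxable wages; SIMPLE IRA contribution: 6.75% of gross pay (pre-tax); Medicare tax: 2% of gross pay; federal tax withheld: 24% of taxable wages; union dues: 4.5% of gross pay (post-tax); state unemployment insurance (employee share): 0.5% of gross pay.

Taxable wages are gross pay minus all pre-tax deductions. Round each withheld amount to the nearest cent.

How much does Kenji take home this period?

$764.81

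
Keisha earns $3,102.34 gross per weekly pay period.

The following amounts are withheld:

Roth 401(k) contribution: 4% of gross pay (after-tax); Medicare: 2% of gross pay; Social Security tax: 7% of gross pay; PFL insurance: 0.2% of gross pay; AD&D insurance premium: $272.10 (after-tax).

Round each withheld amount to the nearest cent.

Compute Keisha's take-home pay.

$2,420.74

Medicare: $3,102.34 × 0.02 = $62.05
PFL insurance: $3,102.34 × 0.002 = $6.20
Social Security tax: $3,102.34 × 0.07 = $217.16
AD&D insurance premium: $272.10
Roth 401(k) contribution: $3,102.34 × 0.04 = $124.09
Total deductions = $62.05 + $6.20 + $217.16 + $272.10 + $124.09 = $681.60
Net pay = $3,102.34 − $681.60 = $2,420.74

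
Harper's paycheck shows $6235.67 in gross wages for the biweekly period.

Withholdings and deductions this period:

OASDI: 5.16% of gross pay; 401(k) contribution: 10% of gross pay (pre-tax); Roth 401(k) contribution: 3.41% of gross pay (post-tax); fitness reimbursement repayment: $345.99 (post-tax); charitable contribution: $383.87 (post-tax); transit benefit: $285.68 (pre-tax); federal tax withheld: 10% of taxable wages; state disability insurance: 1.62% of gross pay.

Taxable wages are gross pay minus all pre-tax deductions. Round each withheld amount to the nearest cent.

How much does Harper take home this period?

$3428.50

Transit benefit: $285.68
401(k) contribution: $6235.67 × 0.1 = $623.57
Pre-tax total = $285.68 + $623.57 = $909.25
Taxable wages = $6235.67 − $909.25 = $5326.42
Federal tax withheld: $5326.42 × 0.1 = $532.64
State disability insurance: $6235.67 × 0.0162 = $101.02
OASDI: $6235.67 × 0.0516 = $321.76
Roth 401(k) contribution: $6235.67 × 0.0341 = $212.64
Charitable contribution: $383.87
Fitness reimbursement repayment: $345.99
Total deductions = $285.68 + $623.57 + $532.64 + $101.02 + $321.76 + $212.64 + $383.87 + $345.99 = $2807.17
Net pay = $6235.67 − $2807.17 = $3428.50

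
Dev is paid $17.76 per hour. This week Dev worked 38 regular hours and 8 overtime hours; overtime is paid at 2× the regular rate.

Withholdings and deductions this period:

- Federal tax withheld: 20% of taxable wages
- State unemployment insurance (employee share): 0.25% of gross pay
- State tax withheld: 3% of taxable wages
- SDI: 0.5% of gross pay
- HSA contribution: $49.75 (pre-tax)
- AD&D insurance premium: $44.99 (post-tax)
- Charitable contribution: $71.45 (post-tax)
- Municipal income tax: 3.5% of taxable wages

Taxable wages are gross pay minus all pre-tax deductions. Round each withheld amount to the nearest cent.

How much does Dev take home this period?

$544.68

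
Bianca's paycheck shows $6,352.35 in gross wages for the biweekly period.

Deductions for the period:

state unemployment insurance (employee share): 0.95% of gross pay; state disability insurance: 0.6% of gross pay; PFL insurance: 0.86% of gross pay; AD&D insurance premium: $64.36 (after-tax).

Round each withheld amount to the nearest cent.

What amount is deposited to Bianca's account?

State disability insurance: $6,352.35 × 0.006 = $38.11
State unemployment insurance (employee share): $6,352.35 × 0.0095 = $60.35
PFL insurance: $6,352.35 × 0.0086 = $54.63
AD&D insurance premium: $64.36
Total deductions = $38.11 + $60.35 + $54.63 + $64.36 = $217.45
Net pay = $6,352.35 − $217.45 = $6,134.90

$6,134.90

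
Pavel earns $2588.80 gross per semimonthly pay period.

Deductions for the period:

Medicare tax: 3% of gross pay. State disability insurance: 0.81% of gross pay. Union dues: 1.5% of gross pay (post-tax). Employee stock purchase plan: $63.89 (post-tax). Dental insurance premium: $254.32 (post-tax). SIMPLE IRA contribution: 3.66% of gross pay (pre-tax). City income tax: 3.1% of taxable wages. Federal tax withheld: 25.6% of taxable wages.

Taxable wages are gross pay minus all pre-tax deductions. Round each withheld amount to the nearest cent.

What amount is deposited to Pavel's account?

SIMPLE IRA contribution: $2588.80 × 0.0366 = $94.75
Taxable wages = $2588.80 − $94.75 = $2494.05
City income tax: $2494.05 × 0.031 = $77.32
Federal tax withheld: $2494.05 × 0.256 = $638.48
Medicare tax: $2588.80 × 0.03 = $77.66
State disability insurance: $2588.80 × 0.0081 = $20.97
Dental insurance premium: $254.32
Employee stock purchase plan: $63.89
Union dues: $2588.80 × 0.015 = $38.83
Total deductions = $94.75 + $77.32 + $638.48 + $77.66 + $20.97 + $254.32 + $63.89 + $38.83 = $1266.22
Net pay = $2588.80 − $1266.22 = $1322.58

$1322.58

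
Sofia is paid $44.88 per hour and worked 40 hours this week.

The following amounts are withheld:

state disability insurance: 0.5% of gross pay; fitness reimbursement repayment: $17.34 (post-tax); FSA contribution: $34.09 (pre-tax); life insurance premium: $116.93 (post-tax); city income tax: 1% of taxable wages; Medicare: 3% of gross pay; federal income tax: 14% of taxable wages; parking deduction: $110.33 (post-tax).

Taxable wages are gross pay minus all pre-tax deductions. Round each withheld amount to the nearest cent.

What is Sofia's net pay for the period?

$1,189.50

Gross pay: 40 × $44.88 = $1,795.20
FSA contribution: $34.09
Taxable wages = $1,795.20 − $34.09 = $1,761.11
Federal income tax: $1,761.11 × 0.14 = $246.56
City income tax: $1,761.11 × 0.01 = $17.61
Medicare: $1,795.20 × 0.03 = $53.86
State disability insurance: $1,795.20 × 0.005 = $8.98
Fitness reimbursement repayment: $17.34
Parking deduction: $110.33
Life insurance premium: $116.93
Total deductions = $34.09 + $246.56 + $17.61 + $53.86 + $8.98 + $17.34 + $110.33 + $116.93 = $605.70
Net pay = $1,795.20 − $605.70 = $1,189.50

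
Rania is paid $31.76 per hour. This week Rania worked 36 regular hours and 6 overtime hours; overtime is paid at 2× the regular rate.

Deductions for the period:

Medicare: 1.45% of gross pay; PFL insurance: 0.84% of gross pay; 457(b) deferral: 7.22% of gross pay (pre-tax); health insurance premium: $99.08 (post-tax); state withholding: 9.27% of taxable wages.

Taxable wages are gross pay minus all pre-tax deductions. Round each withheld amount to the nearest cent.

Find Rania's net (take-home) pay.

Regular pay: 36 × $31.76 = $1143.36
Overtime pay: 6 × $31.76 × 2 = $381.12
Gross pay = $1143.36 + $381.12 = $1524.48
457(b) deferral: $1524.48 × 0.0722 = $110.07
Taxable wages = $1524.48 − $110.07 = $1414.41
State withholding: $1414.41 × 0.0927 = $131.12
Medicare: $1524.48 × 0.0145 = $22.10
PFL insurance: $1524.48 × 0.0084 = $12.81
Health insurance premium: $99.08
Total deductions = $110.07 + $131.12 + $22.10 + $12.81 + $99.08 = $375.18
Net pay = $1524.48 − $375.18 = $1149.30

$1149.30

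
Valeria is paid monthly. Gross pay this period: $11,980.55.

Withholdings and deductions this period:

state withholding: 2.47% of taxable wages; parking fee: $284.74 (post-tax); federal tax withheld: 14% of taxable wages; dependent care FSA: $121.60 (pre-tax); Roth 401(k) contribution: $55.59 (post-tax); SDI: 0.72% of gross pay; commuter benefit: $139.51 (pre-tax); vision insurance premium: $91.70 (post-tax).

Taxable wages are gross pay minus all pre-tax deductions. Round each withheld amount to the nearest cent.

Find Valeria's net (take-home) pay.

$9,270.96

Dependent care FSA: $121.60
Commuter benefit: $139.51
Pre-tax total = $121.60 + $139.51 = $261.11
Taxable wages = $11,980.55 − $261.11 = $11,719.44
Federal tax withheld: $11,719.44 × 0.14 = $1,640.72
State withholding: $11,719.44 × 0.0247 = $289.47
SDI: $11,980.55 × 0.0072 = $86.26
Roth 401(k) contribution: $55.59
Parking fee: $284.74
Vision insurance premium: $91.70
Total deductions = $121.60 + $139.51 + $1,640.72 + $289.47 + $86.26 + $55.59 + $284.74 + $91.70 = $2,709.59
Net pay = $11,980.55 − $2,709.59 = $9,270.96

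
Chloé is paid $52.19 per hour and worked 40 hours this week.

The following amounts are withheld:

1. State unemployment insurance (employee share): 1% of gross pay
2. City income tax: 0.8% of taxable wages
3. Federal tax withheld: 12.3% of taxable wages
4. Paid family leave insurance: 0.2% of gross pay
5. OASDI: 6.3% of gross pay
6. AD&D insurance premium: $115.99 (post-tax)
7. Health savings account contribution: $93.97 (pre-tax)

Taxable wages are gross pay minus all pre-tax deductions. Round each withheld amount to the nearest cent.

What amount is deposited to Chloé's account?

Gross pay: 40 × $52.19 = $2087.60
Health savings account contribution: $93.97
Taxable wages = $2087.60 − $93.97 = $1993.63
City income tax: $1993.63 × 0.008 = $15.95
Federal tax withheld: $1993.63 × 0.123 = $245.22
State unemployment insurance (employee share): $2087.60 × 0.01 = $20.88
OASDI: $2087.60 × 0.063 = $131.52
Paid family leave insurance: $2087.60 × 0.002 = $4.18
AD&D insurance premium: $115.99
Total deductions = $93.97 + $15.95 + $245.22 + $20.88 + $131.52 + $4.18 + $115.99 = $627.71
Net pay = $2087.60 − $627.71 = $1459.89

$1459.89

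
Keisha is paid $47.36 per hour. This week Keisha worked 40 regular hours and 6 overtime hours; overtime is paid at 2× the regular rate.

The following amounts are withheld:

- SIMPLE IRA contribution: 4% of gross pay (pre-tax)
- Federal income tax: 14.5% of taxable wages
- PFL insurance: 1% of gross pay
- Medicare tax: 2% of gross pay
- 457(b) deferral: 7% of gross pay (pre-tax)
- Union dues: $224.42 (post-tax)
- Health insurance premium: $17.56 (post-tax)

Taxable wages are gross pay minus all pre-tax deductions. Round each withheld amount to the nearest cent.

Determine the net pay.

$1,558.15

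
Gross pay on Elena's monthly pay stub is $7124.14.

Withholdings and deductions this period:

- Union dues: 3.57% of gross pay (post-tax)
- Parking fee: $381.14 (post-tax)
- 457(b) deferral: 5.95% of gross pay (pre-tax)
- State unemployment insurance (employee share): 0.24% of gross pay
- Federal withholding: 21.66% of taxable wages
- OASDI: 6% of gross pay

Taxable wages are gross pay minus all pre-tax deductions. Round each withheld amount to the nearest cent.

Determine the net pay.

$4168.96

457(b) deferral: $7124.14 × 0.0595 = $423.89
Taxable wages = $7124.14 − $423.89 = $6700.25
Federal withholding: $6700.25 × 0.2166 = $1451.27
OASDI: $7124.14 × 0.06 = $427.45
State unemployment insurance (employee share): $7124.14 × 0.0024 = $17.10
Parking fee: $381.14
Union dues: $7124.14 × 0.0357 = $254.33
Total deductions = $423.89 + $1451.27 + $427.45 + $17.10 + $381.14 + $254.33 = $2955.18
Net pay = $7124.14 − $2955.18 = $4168.96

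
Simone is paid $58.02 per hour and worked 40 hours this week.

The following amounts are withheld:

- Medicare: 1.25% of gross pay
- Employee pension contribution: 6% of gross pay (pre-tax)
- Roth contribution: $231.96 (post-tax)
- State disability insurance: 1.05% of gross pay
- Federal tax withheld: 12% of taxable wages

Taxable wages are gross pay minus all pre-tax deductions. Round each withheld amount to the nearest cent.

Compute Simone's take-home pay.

$1,634.42

Gross pay: 40 × $58.02 = $2,320.80
Employee pension contribution: $2,320.80 × 0.06 = $139.25
Taxable wages = $2,320.80 − $139.25 = $2,181.55
Federal tax withheld: $2,181.55 × 0.12 = $261.79
Medicare: $2,320.80 × 0.0125 = $29.01
State disability insurance: $2,320.80 × 0.0105 = $24.37
Roth contribution: $231.96
Total deductions = $139.25 + $261.79 + $29.01 + $24.37 + $231.96 = $686.38
Net pay = $2,320.80 − $686.38 = $1,634.42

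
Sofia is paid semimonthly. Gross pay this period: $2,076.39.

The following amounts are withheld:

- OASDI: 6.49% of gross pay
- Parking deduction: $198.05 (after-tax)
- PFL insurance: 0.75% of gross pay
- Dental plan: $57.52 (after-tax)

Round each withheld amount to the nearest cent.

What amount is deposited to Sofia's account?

$1,670.49

PFL insurance: $2,076.39 × 0.0075 = $15.57
OASDI: $2,076.39 × 0.0649 = $134.76
Parking deduction: $198.05
Dental plan: $57.52
Total deductions = $15.57 + $134.76 + $198.05 + $57.52 = $405.90
Net pay = $2,076.39 − $405.90 = $1,670.49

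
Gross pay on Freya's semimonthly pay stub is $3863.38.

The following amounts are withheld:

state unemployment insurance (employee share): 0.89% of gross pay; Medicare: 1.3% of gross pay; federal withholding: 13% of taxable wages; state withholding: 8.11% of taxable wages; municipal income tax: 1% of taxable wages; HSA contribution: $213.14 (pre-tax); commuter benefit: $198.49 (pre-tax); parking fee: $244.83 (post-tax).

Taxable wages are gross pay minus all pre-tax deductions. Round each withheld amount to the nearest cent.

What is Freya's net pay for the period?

Commuter benefit: $198.49
HSA contribution: $213.14
Pre-tax total = $198.49 + $213.14 = $411.63
Taxable wages = $3863.38 − $411.63 = $3451.75
State withholding: $3451.75 × 0.0811 = $279.94
Federal withholding: $3451.75 × 0.13 = $448.73
Municipal income tax: $3451.75 × 0.01 = $34.52
State unemployment insurance (employee share): $3863.38 × 0.0089 = $34.38
Medicare: $3863.38 × 0.013 = $50.22
Parking fee: $244.83
Total deductions = $198.49 + $213.14 + $279.94 + $448.73 + $34.52 + $34.38 + $50.22 + $244.83 = $1504.25
Net pay = $3863.38 − $1504.25 = $2359.13

$2359.13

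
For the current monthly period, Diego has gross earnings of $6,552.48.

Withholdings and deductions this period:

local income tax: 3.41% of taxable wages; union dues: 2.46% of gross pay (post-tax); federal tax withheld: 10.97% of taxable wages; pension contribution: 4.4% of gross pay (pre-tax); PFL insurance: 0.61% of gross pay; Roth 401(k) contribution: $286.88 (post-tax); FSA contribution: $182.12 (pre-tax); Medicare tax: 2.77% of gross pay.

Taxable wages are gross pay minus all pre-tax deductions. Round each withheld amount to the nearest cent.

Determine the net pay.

$4,537.91

FSA contribution: $182.12
Pension contribution: $6,552.48 × 0.044 = $288.31
Pre-tax total = $182.12 + $288.31 = $470.43
Taxable wages = $6,552.48 − $470.43 = $6,082.05
Federal tax withheld: $6,082.05 × 0.1097 = $667.20
Local income tax: $6,082.05 × 0.0341 = $207.40
PFL insurance: $6,552.48 × 0.0061 = $39.97
Medicare tax: $6,552.48 × 0.0277 = $181.50
Roth 401(k) contribution: $286.88
Union dues: $6,552.48 × 0.0246 = $161.19
Total deductions = $182.12 + $288.31 + $667.20 + $207.40 + $39.97 + $181.50 + $286.88 + $161.19 = $2,014.57
Net pay = $6,552.48 − $2,014.57 = $4,537.91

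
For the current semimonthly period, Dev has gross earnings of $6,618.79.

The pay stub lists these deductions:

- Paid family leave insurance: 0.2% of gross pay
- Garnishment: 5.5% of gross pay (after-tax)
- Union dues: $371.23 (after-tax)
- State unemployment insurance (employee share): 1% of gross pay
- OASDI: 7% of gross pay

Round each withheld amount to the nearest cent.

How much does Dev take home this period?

$5,340.78

Paid family leave insurance: $6,618.79 × 0.002 = $13.24
State unemployment insurance (employee share): $6,618.79 × 0.01 = $66.19
OASDI: $6,618.79 × 0.07 = $463.32
Union dues: $371.23
Garnishment: $6,618.79 × 0.055 = $364.03
Total deductions = $13.24 + $66.19 + $463.32 + $371.23 + $364.03 = $1,278.01
Net pay = $6,618.79 − $1,278.01 = $5,340.78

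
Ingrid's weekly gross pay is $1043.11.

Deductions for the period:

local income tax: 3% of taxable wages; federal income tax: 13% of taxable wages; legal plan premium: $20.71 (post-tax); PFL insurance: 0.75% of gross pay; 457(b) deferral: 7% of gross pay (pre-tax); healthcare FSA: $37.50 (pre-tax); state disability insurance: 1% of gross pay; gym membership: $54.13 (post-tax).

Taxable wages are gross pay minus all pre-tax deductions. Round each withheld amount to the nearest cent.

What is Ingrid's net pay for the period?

$690.28

Healthcare FSA: $37.50
457(b) deferral: $1043.11 × 0.07 = $73.02
Pre-tax total = $37.50 + $73.02 = $110.52
Taxable wages = $1043.11 − $110.52 = $932.59
Federal income tax: $932.59 × 0.13 = $121.24
Local income tax: $932.59 × 0.03 = $27.98
State disability insurance: $1043.11 × 0.01 = $10.43
PFL insurance: $1043.11 × 0.0075 = $7.82
Gym membership: $54.13
Legal plan premium: $20.71
Total deductions = $37.50 + $73.02 + $121.24 + $27.98 + $10.43 + $7.82 + $54.13 + $20.71 = $352.83
Net pay = $1043.11 − $352.83 = $690.28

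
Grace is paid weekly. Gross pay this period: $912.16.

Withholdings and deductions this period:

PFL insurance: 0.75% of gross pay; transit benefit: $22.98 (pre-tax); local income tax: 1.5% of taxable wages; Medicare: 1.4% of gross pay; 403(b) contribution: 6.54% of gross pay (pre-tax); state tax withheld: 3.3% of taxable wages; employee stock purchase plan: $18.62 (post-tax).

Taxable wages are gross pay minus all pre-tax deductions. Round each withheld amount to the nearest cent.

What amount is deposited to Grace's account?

$751.48

Transit benefit: $22.98
403(b) contribution: $912.16 × 0.0654 = $59.66
Pre-tax total = $22.98 + $59.66 = $82.64
Taxable wages = $912.16 − $82.64 = $829.52
Local income tax: $829.52 × 0.015 = $12.44
State tax withheld: $829.52 × 0.033 = $27.37
PFL insurance: $912.16 × 0.0075 = $6.84
Medicare: $912.16 × 0.014 = $12.77
Employee stock purchase plan: $18.62
Total deductions = $22.98 + $59.66 + $12.44 + $27.37 + $6.84 + $12.77 + $18.62 = $160.68
Net pay = $912.16 − $160.68 = $751.48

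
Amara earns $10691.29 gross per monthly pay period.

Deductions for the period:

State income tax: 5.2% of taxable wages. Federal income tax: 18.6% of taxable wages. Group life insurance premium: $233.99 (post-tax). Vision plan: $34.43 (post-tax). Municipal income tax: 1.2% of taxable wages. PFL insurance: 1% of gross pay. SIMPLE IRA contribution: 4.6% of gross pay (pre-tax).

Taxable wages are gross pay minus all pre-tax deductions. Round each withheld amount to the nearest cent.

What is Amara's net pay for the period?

$7274.29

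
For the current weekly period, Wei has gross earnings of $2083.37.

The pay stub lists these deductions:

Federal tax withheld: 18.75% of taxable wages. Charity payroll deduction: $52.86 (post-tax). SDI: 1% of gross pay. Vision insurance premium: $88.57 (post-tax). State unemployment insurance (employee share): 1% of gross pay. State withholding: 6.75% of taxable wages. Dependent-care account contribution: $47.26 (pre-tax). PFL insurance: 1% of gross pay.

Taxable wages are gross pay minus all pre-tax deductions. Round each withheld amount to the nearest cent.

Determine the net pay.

$1312.98

Dependent-care account contribution: $47.26
Taxable wages = $2083.37 − $47.26 = $2036.11
State withholding: $2036.11 × 0.0675 = $137.44
Federal tax withheld: $2036.11 × 0.1875 = $381.77
PFL insurance: $2083.37 × 0.01 = $20.83
State unemployment insurance (employee share): $2083.37 × 0.01 = $20.83
SDI: $2083.37 × 0.01 = $20.83
Vision insurance premium: $88.57
Charity payroll deduction: $52.86
Total deductions = $47.26 + $137.44 + $381.77 + $20.83 + $20.83 + $20.83 + $88.57 + $52.86 = $770.39
Net pay = $2083.37 − $770.39 = $1312.98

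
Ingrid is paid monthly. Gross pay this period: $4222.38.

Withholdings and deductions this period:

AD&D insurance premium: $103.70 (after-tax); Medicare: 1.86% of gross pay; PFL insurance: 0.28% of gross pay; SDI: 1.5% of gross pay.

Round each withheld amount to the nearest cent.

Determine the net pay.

$3964.98

SDI: $4222.38 × 0.015 = $63.34
Medicare: $4222.38 × 0.0186 = $78.54
PFL insurance: $4222.38 × 0.0028 = $11.82
AD&D insurance premium: $103.70
Total deductions = $63.34 + $78.54 + $11.82 + $103.70 = $257.40
Net pay = $4222.38 − $257.40 = $3964.98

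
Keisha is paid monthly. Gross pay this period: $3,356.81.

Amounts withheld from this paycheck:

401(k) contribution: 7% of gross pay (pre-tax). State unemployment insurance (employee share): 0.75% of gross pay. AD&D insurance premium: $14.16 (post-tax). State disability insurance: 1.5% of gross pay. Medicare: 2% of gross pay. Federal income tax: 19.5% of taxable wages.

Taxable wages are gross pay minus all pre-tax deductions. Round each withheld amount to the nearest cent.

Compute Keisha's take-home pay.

$2,356.24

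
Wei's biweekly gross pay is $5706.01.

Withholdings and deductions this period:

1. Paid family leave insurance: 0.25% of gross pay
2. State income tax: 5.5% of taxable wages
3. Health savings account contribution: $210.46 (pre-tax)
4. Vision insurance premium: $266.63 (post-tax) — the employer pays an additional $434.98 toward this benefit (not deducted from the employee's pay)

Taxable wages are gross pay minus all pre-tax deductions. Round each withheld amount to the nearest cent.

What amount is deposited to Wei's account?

Health savings account contribution: $210.46
Taxable wages = $5706.01 − $210.46 = $5495.55
State income tax: $5495.55 × 0.055 = $302.26
Paid family leave insurance: $5706.01 × 0.0025 = $14.27
Vision insurance premium: $266.63
(Employer's $434.98 toward vision insurance premium is not withheld from the employee.)
Total deductions = $210.46 + $302.26 + $14.27 + $266.63 = $793.62
Net pay = $5706.01 − $793.62 = $4912.39

$4912.39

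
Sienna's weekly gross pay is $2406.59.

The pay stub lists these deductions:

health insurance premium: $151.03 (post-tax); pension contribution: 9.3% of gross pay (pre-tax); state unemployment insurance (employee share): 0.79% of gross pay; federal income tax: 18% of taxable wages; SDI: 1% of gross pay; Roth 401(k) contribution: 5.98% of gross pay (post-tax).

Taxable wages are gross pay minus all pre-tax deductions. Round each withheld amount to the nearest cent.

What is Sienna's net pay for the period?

$1451.86

Pension contribution: $2406.59 × 0.093 = $223.81
Taxable wages = $2406.59 − $223.81 = $2182.78
Federal income tax: $2182.78 × 0.18 = $392.90
State unemployment insurance (employee share): $2406.59 × 0.0079 = $19.01
SDI: $2406.59 × 0.01 = $24.07
Health insurance premium: $151.03
Roth 401(k) contribution: $2406.59 × 0.0598 = $143.91
Total deductions = $223.81 + $392.90 + $19.01 + $24.07 + $151.03 + $143.91 = $954.73
Net pay = $2406.59 − $954.73 = $1451.86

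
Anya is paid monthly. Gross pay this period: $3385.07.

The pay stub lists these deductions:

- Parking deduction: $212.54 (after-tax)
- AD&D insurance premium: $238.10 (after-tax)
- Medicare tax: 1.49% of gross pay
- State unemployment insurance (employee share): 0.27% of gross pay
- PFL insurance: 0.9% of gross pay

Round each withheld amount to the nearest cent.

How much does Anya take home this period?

$2844.38

Medicare tax: $3385.07 × 0.0149 = $50.44
PFL insurance: $3385.07 × 0.009 = $30.47
State unemployment insurance (employee share): $3385.07 × 0.0027 = $9.14
Parking deduction: $212.54
AD&D insurance premium: $238.10
Total deductions = $50.44 + $30.47 + $9.14 + $212.54 + $238.10 = $540.69
Net pay = $3385.07 − $540.69 = $2844.38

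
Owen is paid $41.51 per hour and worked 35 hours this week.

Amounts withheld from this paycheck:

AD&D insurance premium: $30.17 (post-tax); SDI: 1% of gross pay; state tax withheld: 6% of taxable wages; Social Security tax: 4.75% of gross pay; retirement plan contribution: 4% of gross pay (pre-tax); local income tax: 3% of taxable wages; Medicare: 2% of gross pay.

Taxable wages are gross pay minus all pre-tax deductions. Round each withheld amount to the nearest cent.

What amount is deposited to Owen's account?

$1,126.45

Gross pay: 35 × $41.51 = $1,452.85
Retirement plan contribution: $1,452.85 × 0.04 = $58.11
Taxable wages = $1,452.85 − $58.11 = $1,394.74
State tax withheld: $1,394.74 × 0.06 = $83.68
Local income tax: $1,394.74 × 0.03 = $41.84
Medicare: $1,452.85 × 0.02 = $29.06
SDI: $1,452.85 × 0.01 = $14.53
Social Security tax: $1,452.85 × 0.0475 = $69.01
AD&D insurance premium: $30.17
Total deductions = $58.11 + $83.68 + $41.84 + $29.06 + $14.53 + $69.01 + $30.17 = $326.40
Net pay = $1,452.85 − $326.40 = $1,126.45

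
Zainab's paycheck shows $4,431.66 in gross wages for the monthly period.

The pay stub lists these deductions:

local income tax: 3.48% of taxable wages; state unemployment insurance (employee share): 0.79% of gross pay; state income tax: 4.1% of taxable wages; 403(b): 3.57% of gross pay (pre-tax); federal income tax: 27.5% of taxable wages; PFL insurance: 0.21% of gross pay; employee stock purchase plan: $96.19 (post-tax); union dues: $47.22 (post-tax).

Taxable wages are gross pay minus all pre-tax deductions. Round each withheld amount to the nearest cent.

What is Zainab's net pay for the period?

$2,586.59

403(b): $4,431.66 × 0.0357 = $158.21
Taxable wages = $4,431.66 − $158.21 = $4,273.45
State income tax: $4,273.45 × 0.041 = $175.21
Local income tax: $4,273.45 × 0.0348 = $148.72
Federal income tax: $4,273.45 × 0.275 = $1,175.20
PFL insurance: $4,431.66 × 0.0021 = $9.31
State unemployment insurance (employee share): $4,431.66 × 0.0079 = $35.01
Union dues: $47.22
Employee stock purchase plan: $96.19
Total deductions = $158.21 + $175.21 + $148.72 + $1,175.20 + $9.31 + $35.01 + $47.22 + $96.19 = $1,845.07
Net pay = $4,431.66 − $1,845.07 = $2,586.59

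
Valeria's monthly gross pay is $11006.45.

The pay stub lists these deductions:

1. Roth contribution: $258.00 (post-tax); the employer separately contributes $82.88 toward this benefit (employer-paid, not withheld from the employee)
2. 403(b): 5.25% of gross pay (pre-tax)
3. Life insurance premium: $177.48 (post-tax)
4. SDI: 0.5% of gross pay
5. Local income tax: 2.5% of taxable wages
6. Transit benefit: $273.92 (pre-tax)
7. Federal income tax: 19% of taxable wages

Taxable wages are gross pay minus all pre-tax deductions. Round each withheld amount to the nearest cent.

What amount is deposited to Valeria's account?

$7480.92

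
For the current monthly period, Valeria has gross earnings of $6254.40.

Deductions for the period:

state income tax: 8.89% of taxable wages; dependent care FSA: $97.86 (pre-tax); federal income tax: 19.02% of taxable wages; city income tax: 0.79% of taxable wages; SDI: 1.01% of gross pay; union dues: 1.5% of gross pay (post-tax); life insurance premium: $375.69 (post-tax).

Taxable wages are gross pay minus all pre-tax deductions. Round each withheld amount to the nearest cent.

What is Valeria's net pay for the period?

$3856.93

Dependent care FSA: $97.86
Taxable wages = $6254.40 − $97.86 = $6156.54
City income tax: $6156.54 × 0.0079 = $48.64
Federal income tax: $6156.54 × 0.1902 = $1170.97
State income tax: $6156.54 × 0.0889 = $547.32
SDI: $6254.40 × 0.0101 = $63.17
Life insurance premium: $375.69
Union dues: $6254.40 × 0.015 = $93.82
Total deductions = $97.86 + $48.64 + $1170.97 + $547.32 + $63.17 + $375.69 + $93.82 = $2397.47
Net pay = $6254.40 − $2397.47 = $3856.93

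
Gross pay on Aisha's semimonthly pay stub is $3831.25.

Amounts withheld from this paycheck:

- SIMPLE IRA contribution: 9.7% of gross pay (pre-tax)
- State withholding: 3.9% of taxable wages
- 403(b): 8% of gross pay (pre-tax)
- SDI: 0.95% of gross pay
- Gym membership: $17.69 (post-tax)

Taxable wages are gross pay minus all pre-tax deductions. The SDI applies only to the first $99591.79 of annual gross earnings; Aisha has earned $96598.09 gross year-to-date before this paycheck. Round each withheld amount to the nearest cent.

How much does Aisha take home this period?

$2984.02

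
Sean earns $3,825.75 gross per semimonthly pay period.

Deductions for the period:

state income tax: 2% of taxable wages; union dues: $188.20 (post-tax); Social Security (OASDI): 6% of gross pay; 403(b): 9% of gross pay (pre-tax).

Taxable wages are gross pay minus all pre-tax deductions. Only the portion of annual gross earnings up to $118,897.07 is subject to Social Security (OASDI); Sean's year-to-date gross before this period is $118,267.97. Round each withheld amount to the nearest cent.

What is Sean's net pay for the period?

$3,185.85

403(b): $3,825.75 × 0.09 = $344.32
Taxable wages = $3,825.75 − $344.32 = $3,481.43
State income tax: $3,481.43 × 0.02 = $69.63
Social Security (OASDI): only $118,897.07 − $118,267.97 = $629.10 of this check is subject → $629.10 × 0.06 = $37.75
Union dues: $188.20
Total deductions = $344.32 + $69.63 + $37.75 + $188.20 = $639.90
Net pay = $3,825.75 − $639.90 = $3,185.85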